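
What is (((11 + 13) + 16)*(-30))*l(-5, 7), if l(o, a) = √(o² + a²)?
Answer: -1200*√74 ≈ -10323.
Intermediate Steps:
l(o, a) = √(a² + o²)
(((11 + 13) + 16)*(-30))*l(-5, 7) = (((11 + 13) + 16)*(-30))*√(7² + (-5)²) = ((24 + 16)*(-30))*√(49 + 25) = (40*(-30))*√74 = -1200*√74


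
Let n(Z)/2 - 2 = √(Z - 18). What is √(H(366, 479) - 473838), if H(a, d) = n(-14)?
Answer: √(-473834 + 8*I*√2) ≈ 0.008 + 688.36*I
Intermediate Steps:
n(Z) = 4 + 2*√(-18 + Z) (n(Z) = 4 + 2*√(Z - 18) = 4 + 2*√(-18 + Z))
H(a, d) = 4 + 8*I*√2 (H(a, d) = 4 + 2*√(-18 - 14) = 4 + 2*√(-32) = 4 + 2*(4*I*√2) = 4 + 8*I*√2)
√(H(366, 479) - 473838) = √((4 + 8*I*√2) - 473838) = √(-473834 + 8*I*√2)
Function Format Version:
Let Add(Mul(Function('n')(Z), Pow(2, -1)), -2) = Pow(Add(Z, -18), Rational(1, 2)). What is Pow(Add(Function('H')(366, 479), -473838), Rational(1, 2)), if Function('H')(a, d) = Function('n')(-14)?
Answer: Pow(Add(-473834, Mul(8, I, Pow(2, Rational(1, 2)))), Rational(1, 2)) ≈ Add(0.008, Mul(688.36, I))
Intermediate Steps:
Function('n')(Z) = Add(4, Mul(2, Pow(Add(-18, Z), Rational(1, 2)))) (Function('n')(Z) = Add(4, Mul(2, Pow(Add(Z, -18), Rational(1, 2)))) = Add(4, Mul(2, Pow(Add(-18, Z), Rational(1, 2)))))
Function('H')(a, d) = Add(4, Mul(8, I, Pow(2, Rational(1, 2)))) (Function('H')(a, d) = Add(4, Mul(2, Pow(Add(-18, -14), Rational(1, 2)))) = Add(4, Mul(2, Pow(-32, Rational(1, 2)))) = Add(4, Mul(2, Mul(4, I, Pow(2, Rational(1, 2))))) = Add(4, Mul(8, I, Pow(2, Rational(1, 2)))))
Pow(Add(Function('H')(366, 479), -473838), Rational(1, 2)) = Pow(Add(Add(4, Mul(8, I, Pow(2, Rational(1, 2)))), -473838), Rational(1, 2)) = Pow(Add(-473834, Mul(8, I, Pow(2, Rational(1, 2)))), Rational(1, 2))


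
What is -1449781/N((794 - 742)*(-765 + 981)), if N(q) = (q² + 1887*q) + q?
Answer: -1449781/147363840 ≈ -0.0098381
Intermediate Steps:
N(q) = q² + 1888*q
-1449781/N((794 - 742)*(-765 + 981)) = -1449781*1/((-765 + 981)*(794 - 742)*(1888 + (794 - 742)*(-765 + 981))) = -1449781*1/(11232*(1888 + 52*216)) = -1449781*1/(11232*(1888 + 11232)) = -1449781/(11232*13120) = -1449781/147363840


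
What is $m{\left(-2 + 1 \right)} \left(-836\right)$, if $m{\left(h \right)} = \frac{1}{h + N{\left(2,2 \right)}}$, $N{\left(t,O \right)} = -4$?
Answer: $\frac{836}{5} \approx 167.2$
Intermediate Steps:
$m{\left(h \right)} = \frac{1}{-4 + h}$ ($m{\left(h \right)} = \frac{1}{h - 4} = \frac{1}{-4 + h}$)
$m{\left(-2 + 1 \right)} \left(-836\right) = \frac{1}{-4 + \left(-2 + 1\right)} \left(-836\right) = \frac{1}{-4 - 1} \left(-836\right) = \frac{1}{-5} \left(-836\right) = \left(- \frac{1}{5}\right) \left(-836\right) = \frac{836}{5}$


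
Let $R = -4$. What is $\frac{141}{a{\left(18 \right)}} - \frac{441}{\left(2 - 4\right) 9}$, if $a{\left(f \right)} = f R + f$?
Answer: $\frac{197}{9} \approx 21.889$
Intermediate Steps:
$a{\left(f \right)} = - 3 f$ ($a{\left(f \right)} = f \left(-4\right) + f = - 4 f + f = - 3 f$)
$\frac{141}{a{\left(18 \right)}} - \frac{441}{\left(2 - 4\right) 9} = \frac{141}{\left(-3\right) 18} - \frac{441}{\left(2 - 4\right) 9} = \frac{141}{-54} - \frac{441}{\left(-2\right) 9} = 141 \left(- \frac{1}{54}\right) - \frac{441}{-18} = - \frac{47}{18} - - \frac{49}{2} = - \frac{47}{18} + \frac{49}{2} = \frac{197}{9}$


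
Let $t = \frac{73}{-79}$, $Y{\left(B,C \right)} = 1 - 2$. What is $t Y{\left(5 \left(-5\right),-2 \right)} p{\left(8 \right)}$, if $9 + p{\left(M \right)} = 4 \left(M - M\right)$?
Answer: $- \frac{657}{79} \approx -8.3165$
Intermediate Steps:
$Y{\left(B,C \right)} = -1$
$p{\left(M \right)} = -9$ ($p{\left(M \right)} = -9 + 4 \left(M - M\right) = -9 + 4 \cdot 0 = -9 + 0 = -9$)
$t = - \frac{73}{79}$ ($t = 73 \left(- \frac{1}{79}\right) = - \frac{73}{79} \approx -0.92405$)
$t Y{\left(5 \left(-5\right),-2 \right)} p{\left(8 \right)} = \left(- \frac{73}{79}\right) \left(-1\right) \left(-9\right) = \frac{73}{79} \left(-9\right) = - \frac{657}{79}$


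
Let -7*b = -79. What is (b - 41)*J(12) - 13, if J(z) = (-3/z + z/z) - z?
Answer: 2249/7 ≈ 321.29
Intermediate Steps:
b = 79/7 (b = -1/7*(-79) = 79/7 ≈ 11.286)
J(z) = 1 - z - 3/z (J(z) = (-3/z + 1) - z = (1 - 3/z) - z = 1 - z - 3/z)
(b - 41)*J(12) - 13 = (79/7 - 41)*(1 - 1*12 - 3/12) - 13 = -208*(1 - 12 - 3*1/12)/7 - 13 = -208*(1 - 12 - 1/4)/7 - 13 = -208/7*(-45/4) - 13 = 2340/7 - 13 = 2249/7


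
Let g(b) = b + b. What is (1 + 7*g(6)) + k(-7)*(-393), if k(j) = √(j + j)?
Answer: 85 - 393*I*√14 ≈ 85.0 - 1470.5*I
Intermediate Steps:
g(b) = 2*b
k(j) = √2*√j (k(j) = √(2*j) = √2*√j)
(1 + 7*g(6)) + k(-7)*(-393) = (1 + 7*(2*6)) + (√2*√(-7))*(-393) = (1 + 7*12) + (√2*(I*√7))*(-393) = (1 + 84) + (I*√14)*(-393) = 85 - 393*I*√14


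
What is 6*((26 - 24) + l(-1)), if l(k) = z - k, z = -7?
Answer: -24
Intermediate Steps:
l(k) = -7 - k
6*((26 - 24) + l(-1)) = 6*((26 - 24) + (-7 - 1*(-1))) = 6*(2 + (-7 + 1)) = 6*(2 - 6) = 6*(-4) = -24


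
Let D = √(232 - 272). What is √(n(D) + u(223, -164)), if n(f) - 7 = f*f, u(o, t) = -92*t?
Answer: √15055 ≈ 122.70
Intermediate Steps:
D = 2*I*√10 (D = √(-40) = 2*I*√10 ≈ 6.3246*I)
n(f) = 7 + f² (n(f) = 7 + f*f = 7 + f²)
√(n(D) + u(223, -164)) = √((7 + (2*I*√10)²) - 92*(-164)) = √((7 - 40) + 15088) = √(-33 + 15088) = √15055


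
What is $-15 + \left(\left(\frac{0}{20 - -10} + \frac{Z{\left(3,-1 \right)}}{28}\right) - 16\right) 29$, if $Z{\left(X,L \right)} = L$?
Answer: $- \frac{13441}{28} \approx -480.04$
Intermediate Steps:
$-15 + \left(\left(\frac{0}{20 - -10} + \frac{Z{\left(3,-1 \right)}}{28}\right) - 16\right) 29 = -15 + \left(\left(\frac{0}{20 - -10} - \frac{1}{28}\right) - 16\right) 29 = -15 + \left(\left(\frac{0}{20 + 10} - \frac{1}{28}\right) - 16\right) 29 = -15 + \left(\left(\frac{0}{30} - \frac{1}{28}\right) - 16\right) 29 = -15 + \left(\left(0 \cdot \frac{1}{30} - \frac{1}{28}\right) - 16\right) 29 = -15 + \left(\left(0 - \frac{1}{28}\right) - 16\right) 29 = -15 + \left(- \frac{1}{28} - 16\right) 29 = -15 - \frac{13021}{28} = - \frac{13441}{28}$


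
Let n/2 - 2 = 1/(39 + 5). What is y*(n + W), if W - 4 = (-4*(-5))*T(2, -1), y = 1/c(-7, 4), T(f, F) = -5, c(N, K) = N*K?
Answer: 289/88 ≈ 3.2841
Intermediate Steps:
c(N, K) = K*N
y = -1/28 (y = 1/(4*(-7)) = 1/(-28) = -1/28 ≈ -0.035714)
n = 89/22 (n = 4 + 2/(39 + 5) = 4 + 2/44 = 4 + 2*(1/44) = 4 + 1/22 = 89/22 ≈ 4.0455)
W = -96 (W = 4 - 4*(-5)*(-5) = 4 + 20*(-5) = 4 - 100 = -96)
y*(n + W) = -(89/22 - 96)/28 = -1/28*(-2023/22) = 289/88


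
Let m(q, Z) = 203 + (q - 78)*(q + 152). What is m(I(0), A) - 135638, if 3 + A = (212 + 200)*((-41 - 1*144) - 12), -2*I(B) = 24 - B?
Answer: -148035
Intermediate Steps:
I(B) = -12 + B/2 (I(B) = -(24 - B)/2 = -12 + B/2)
A = -81167 (A = -3 + (212 + 200)*((-41 - 1*144) - 12) = -3 + 412*((-41 - 144) - 12) = -3 + 412*(-185 - 12) = -3 + 412*(-197) = -3 - 81164 = -81167)
m(q, Z) = 203 + (-78 + q)*(152 + q)
m(I(0), A) - 135638 = (-11653 + (-12 + (1/2)*0)**2 + 74*(-12 + (1/2)*0)) - 135638 = (-11653 + (-12 + 0)**2 + 74*(-12 + 0)) - 135638 = (-11653 + (-12)**2 + 74*(-12)) - 135638 = (-11653 + 144 - 888) - 135638 = -12397 - 135638 = -148035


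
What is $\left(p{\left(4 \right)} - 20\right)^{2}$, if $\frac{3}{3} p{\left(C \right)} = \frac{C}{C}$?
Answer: $361$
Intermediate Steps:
$p{\left(C \right)} = 1$ ($p{\left(C \right)} = \frac{C}{C} = 1$)
$\left(p{\left(4 \right)} - 20\right)^{2} = \left(1 - 20\right)^{2} = \left(-19\right)^{2} = 361$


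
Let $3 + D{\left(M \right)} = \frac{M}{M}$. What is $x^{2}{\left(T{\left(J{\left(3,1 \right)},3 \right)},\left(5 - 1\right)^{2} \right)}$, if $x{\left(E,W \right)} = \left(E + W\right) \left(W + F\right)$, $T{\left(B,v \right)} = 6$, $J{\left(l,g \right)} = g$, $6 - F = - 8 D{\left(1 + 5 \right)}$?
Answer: $17424$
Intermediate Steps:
$D{\left(M \right)} = -2$ ($D{\left(M \right)} = -3 + \frac{M}{M} = -3 + 1 = -2$)
$F = -10$ ($F = 6 - \left(-8\right) \left(-2\right) = 6 - 16 = -10$)
$x{\left(E,W \right)} = \left(-10 + W\right) \left(E + W\right)$ ($x{\left(E,W \right)} = \left(E + W\right) \left(W - 10\right) = \left(E + W\right) \left(-10 + W\right) = \left(-10 + W\right) \left(E + W\right)$)
$x^{2}{\left(T{\left(J{\left(3,1 \right)},3 \right)},\left(5 - 1\right)^{2} \right)} = \left(\left(\left(5 - 1\right)^{2}\right)^{2} - 60 - 10 \left(5 - 1\right)^{2} + 6 \left(5 - 1\right)^{2}\right)^{2} = \left(\left(4^{2}\right)^{2} - 60 - 10 \cdot 4^{2} + 6 \cdot 4^{2}\right)^{2} = \left(16^{2} - 60 - 160 + 6 \cdot 16\right)^{2} = \left(256 - 60 - 160 + 96\right)^{2} = 132^{2} = 17424$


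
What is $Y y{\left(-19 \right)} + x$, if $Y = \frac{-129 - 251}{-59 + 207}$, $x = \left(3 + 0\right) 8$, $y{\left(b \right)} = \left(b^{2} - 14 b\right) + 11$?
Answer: $- \frac{59722}{37} \approx -1614.1$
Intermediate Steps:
$y{\left(b \right)} = 11 + b^{2} - 14 b$
$x = 24$ ($x = 3 \cdot 8 = 24$)
$Y = - \frac{95}{37}$ ($Y = - \frac{380}{148} = \left(-380\right) \frac{1}{148} = - \frac{95}{37} \approx -2.5676$)
$Y y{\left(-19 \right)} + x = - \frac{95 \left(11 + \left(-19\right)^{2} - -266\right)}{37} + 24 = - \frac{95 \left(11 + 361 + 266\right)}{37} + 24 = \left(- \frac{95}{37}\right) 638 + 24 = - \frac{60610}{37} + 24 = - \frac{59722}{37}$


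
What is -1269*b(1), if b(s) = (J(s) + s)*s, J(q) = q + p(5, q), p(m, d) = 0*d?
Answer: -2538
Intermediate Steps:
p(m, d) = 0
J(q) = q (J(q) = q + 0 = q)
b(s) = 2*s² (b(s) = (s + s)*s = (2*s)*s = 2*s²)
-1269*b(1) = -2538*1² = -2538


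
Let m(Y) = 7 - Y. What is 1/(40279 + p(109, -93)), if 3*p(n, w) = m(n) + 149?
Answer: 3/120884 ≈ 2.4817e-5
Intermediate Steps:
p(n, w) = 52 - n/3 (p(n, w) = ((7 - n) + 149)/3 = (156 - n)/3 = 52 - n/3)
1/(40279 + p(109, -93)) = 1/(40279 + (52 - 1/3*109)) = 1/(40279 + (52 - 109/3)) = 1/(40279 + 47/3) = 1/(120884/3) = 3/120884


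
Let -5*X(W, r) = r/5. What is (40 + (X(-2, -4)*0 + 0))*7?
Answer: 280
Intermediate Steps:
X(W, r) = -r/25 (X(W, r) = -r/(5*5) = -r/25)
(40 + (X(-2, -4)*0 + 0))*7 = (40 + (-1/25*(-4)*0 + 0))*7 = (40 + ((4/25)*0 + 0))*7 = (40 + (0 + 0))*7 = (40 + 0)*7 = 40*7 = 280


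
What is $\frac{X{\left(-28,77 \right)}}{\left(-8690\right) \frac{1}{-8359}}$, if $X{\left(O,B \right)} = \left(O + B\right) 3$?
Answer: $\frac{1228773}{8690} \approx 141.4$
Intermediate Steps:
$X{\left(O,B \right)} = 3 B + 3 O$ ($X{\left(O,B \right)} = \left(B + O\right) 3 = 3 B + 3 O$)
$\frac{X{\left(-28,77 \right)}}{\left(-8690\right) \frac{1}{-8359}} = \frac{3 \cdot 77 + 3 \left(-28\right)}{\left(-8690\right) \frac{1}{-8359}} = \frac{231 - 84}{\left(-8690\right) \left(- \frac{1}{8359}\right)} = \frac{147}{\frac{8690}{8359}} = 147 \cdot \frac{8359}{8690} = \frac{1228773}{8690}$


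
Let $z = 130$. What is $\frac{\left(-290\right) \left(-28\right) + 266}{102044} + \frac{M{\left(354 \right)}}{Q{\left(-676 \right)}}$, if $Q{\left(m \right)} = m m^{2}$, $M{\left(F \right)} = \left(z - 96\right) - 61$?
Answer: $\frac{647642613181}{7880750361536} \approx 0.08218$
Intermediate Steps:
$M{\left(F \right)} = -27$ ($M{\left(F \right)} = \left(130 - 96\right) - 61 = 34 - 61 = -27$)
$Q{\left(m \right)} = m^{3}$
$\frac{\left(-290\right) \left(-28\right) + 266}{102044} + \frac{M{\left(354 \right)}}{Q{\left(-676 \right)}} = \frac{\left(-290\right) \left(-28\right) + 266}{102044} - \frac{27}{\left(-676\right)^{3}} = \left(8120 + 266\right) \frac{1}{102044} - \frac{27}{-308915776} = 8386 \cdot \frac{1}{102044} - - \frac{27}{308915776} = \frac{4193}{51022} + \frac{27}{308915776} = \frac{647642613181}{7880750361536}$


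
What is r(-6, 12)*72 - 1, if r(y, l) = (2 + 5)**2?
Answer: 3527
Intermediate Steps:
r(y, l) = 49 (r(y, l) = 7**2 = 49)
r(-6, 12)*72 - 1 = 49*72 - 1 = 3528 - 1 = 3527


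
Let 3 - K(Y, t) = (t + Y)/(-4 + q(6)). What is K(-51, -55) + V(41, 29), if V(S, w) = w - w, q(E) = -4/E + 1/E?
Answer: -185/9 ≈ -20.556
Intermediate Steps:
q(E) = -3/E (q(E) = -4/E + 1/E = -3/E)
V(S, w) = 0
K(Y, t) = 3 + 2*Y/9 + 2*t/9 (K(Y, t) = 3 - (t + Y)/(-4 - 3/6) = 3 - (Y + t)/(-4 - 3*1/6) = 3 - (Y + t)/(-4 - 1/2) = 3 - (Y + t)/(-9/2) = 3 - (Y + t)*(-2)/9 = 3 - (-2*Y/9 - 2*t/9) = 3 + (2*Y/9 + 2*t/9) = 3 + 2*Y/9 + 2*t/9)
K(-51, -55) + V(41, 29) = (3 + (2/9)*(-51) + (2/9)*(-55)) + 0 = (3 - 34/3 - 110/9) + 0 = -185/9 + 0 = -185/9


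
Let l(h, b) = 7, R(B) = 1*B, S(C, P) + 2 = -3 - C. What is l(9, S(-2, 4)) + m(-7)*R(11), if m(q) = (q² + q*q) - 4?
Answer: 1041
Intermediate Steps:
S(C, P) = -5 - C (S(C, P) = -2 + (-3 - C) = -5 - C)
R(B) = B
m(q) = -4 + 2*q² (m(q) = (q² + q²) - 4 = 2*q² - 4 = -4 + 2*q²)
l(9, S(-2, 4)) + m(-7)*R(11) = 7 + (-4 + 2*(-7)²)*11 = 7 + (-4 + 2*49)*11 = 7 + (-4 + 98)*11 = 7 + 94*11 = 7 + 1034 = 1041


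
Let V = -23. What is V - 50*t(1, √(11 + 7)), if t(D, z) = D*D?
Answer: -73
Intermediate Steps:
t(D, z) = D²
V - 50*t(1, √(11 + 7)) = -23 - 50*1² = -23 - 50*1 = -23 - 50 = -73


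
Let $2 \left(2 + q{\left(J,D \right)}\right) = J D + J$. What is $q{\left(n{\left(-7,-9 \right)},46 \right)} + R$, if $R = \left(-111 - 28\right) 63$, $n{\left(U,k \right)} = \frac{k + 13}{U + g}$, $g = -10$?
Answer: $- \frac{148997}{17} \approx -8764.5$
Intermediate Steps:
$n{\left(U,k \right)} = \frac{13 + k}{-10 + U}$ ($n{\left(U,k \right)} = \frac{k + 13}{U - 10} = \frac{13 + k}{-10 + U}$)
$q{\left(J,D \right)} = -2 + \frac{J}{2} + \frac{D J}{2}$ ($q{\left(J,D \right)} = -2 + \frac{J D + J}{2} = -2 + \frac{D J + J}{2} = -2 + \frac{J + D J}{2} = -2 + \left(\frac{J}{2} + \frac{D J}{2}\right) = -2 + \frac{J}{2} + \frac{D J}{2}$)
$R = -8757$ ($R = \left(-139\right) 63 = -8757$)
$q{\left(n{\left(-7,-9 \right)},46 \right)} + R = \left(-2 + \frac{\frac{1}{-10 - 7} \left(13 - 9\right)}{2} + \frac{1}{2} \cdot 46 \frac{13 - 9}{-10 - 7}\right) - 8757 = \left(-2 + \frac{\frac{1}{-17} \cdot 4}{2} + \frac{1}{2} \cdot 46 \frac{1}{-17} \cdot 4\right) - 8757 = \left(-2 + \frac{\left(- \frac{1}{17}\right) 4}{2} + \frac{1}{2} \cdot 46 \left(\left(- \frac{1}{17}\right) 4\right)\right) - 8757 = \left(-2 + \frac{1}{2} \left(- \frac{4}{17}\right) + \frac{1}{2} \cdot 46 \left(- \frac{4}{17}\right)\right) - 8757 = \left(-2 - \frac{2}{17} - \frac{92}{17}\right) - 8757 = - \frac{128}{17} - 8757 = - \frac{148997}{17}$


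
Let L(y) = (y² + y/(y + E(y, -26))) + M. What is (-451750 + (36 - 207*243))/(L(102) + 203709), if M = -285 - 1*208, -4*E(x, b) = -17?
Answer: -12550375/5340524 ≈ -2.3500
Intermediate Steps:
E(x, b) = 17/4 (E(x, b) = -¼*(-17) = 17/4)
M = -493 (M = -285 - 208 = -493)
L(y) = -493 + y² + y/(17/4 + y) (L(y) = (y² + y/(y + 17/4)) - 493 = (y² + y/(17/4 + y)) - 493 = -493 + y² + y/(17/4 + y))
(-451750 + (36 - 207*243))/(L(102) + 203709) = (-451750 + (36 - 207*243))/((-8381 - 1968*102 + 4*102³ + 17*102²)/(17 + 4*102) + 203709) = (-451750 + (36 - 50301))/((-8381 - 200736 + 4*1061208 + 17*10404)/(17 + 408) + 203709) = (-451750 - 50265)/((-8381 - 200736 + 4244832 + 176868)/425 + 203709) = -502015/((1/425)*4212583 + 203709) = -502015/(247799/25 + 203709) = -502015/5340524/25 = -502015*25/5340524 = -12550375/5340524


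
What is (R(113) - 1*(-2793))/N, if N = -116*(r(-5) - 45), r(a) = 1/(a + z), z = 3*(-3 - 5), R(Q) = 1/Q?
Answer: 157805/295156 ≈ 0.53465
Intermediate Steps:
z = -24 (z = 3*(-8) = -24)
r(a) = 1/(-24 + a) (r(a) = 1/(a - 24) = 1/(-24 + a))
N = 5224 (N = -116*(1/(-24 - 5) - 45) = -116*(1/(-29) - 45) = -116*(-1/29 - 45) = -116*(-1306/29) = 5224)
(R(113) - 1*(-2793))/N = (1/113 - 1*(-2793))/5224 = (1/113 + 2793)*(1/5224) = (315610/113)*(1/5224) = 157805/295156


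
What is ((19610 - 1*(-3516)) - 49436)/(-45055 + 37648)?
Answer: 8770/2469 ≈ 3.5520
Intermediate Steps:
((19610 - 1*(-3516)) - 49436)/(-45055 + 37648) = ((19610 + 3516) - 49436)/(-7407) = (23126 - 49436)*(-1/7407) = -26310*(-1/7407) = 8770/2469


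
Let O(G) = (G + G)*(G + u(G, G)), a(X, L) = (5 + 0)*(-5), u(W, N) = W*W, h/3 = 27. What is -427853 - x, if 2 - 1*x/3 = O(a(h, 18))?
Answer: -517859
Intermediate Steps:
h = 81 (h = 3*27 = 81)
u(W, N) = W**2
a(X, L) = -25 (a(X, L) = 5*(-5) = -25)
O(G) = 2*G*(G + G**2) (O(G) = (G + G)*(G + G**2) = (2*G)*(G + G**2) = 2*G*(G + G**2))
x = 90006 (x = 6 - 6*(-25)**2*(1 - 25) = 6 - 6*625*(-24) = 6 - 3*(-30000) = 6 + 90000 = 90006)
-427853 - x = -427853 - 1*90006 = -427853 - 90006 = -517859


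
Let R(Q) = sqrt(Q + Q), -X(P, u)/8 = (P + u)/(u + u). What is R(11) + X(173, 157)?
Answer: -1320/157 + sqrt(22) ≈ -3.7172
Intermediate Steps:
X(P, u) = -4*(P + u)/u (X(P, u) = -8*(P + u)/(u + u) = -8*(P + u)/(2*u) = -8*(P + u)*1/(2*u) = -4*(P + u)/u)
R(Q) = sqrt(2)*sqrt(Q) (R(Q) = sqrt(2*Q) = sqrt(2)*sqrt(Q))
R(11) + X(173, 157) = sqrt(2)*sqrt(11) + (-4 - 4*173/157) = sqrt(22) + (-4 - 4*173*1/157) = sqrt(22) + (-4 - 692/157) = sqrt(22) - 1320/157 = -1320/157 + sqrt(22)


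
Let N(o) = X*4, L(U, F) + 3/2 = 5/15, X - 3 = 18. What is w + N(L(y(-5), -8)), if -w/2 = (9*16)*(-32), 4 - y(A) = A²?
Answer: 9300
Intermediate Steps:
X = 21 (X = 3 + 18 = 21)
y(A) = 4 - A²
L(U, F) = -7/6 (L(U, F) = -3/2 + 5/15 = -3/2 + 5*(1/15) = -3/2 + ⅓ = -7/6)
N(o) = 84 (N(o) = 21*4 = 84)
w = 9216 (w = -2*9*16*(-32) = -288*(-32) = -2*(-4608) = 9216)
w + N(L(y(-5), -8)) = 9216 + 84 = 9300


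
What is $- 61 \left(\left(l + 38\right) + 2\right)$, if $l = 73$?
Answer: $-6893$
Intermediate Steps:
$- 61 \left(\left(l + 38\right) + 2\right) = - 61 \left(\left(73 + 38\right) + 2\right) = - 61 \left(111 + 2\right) = \left(-61\right) 113 = -6893$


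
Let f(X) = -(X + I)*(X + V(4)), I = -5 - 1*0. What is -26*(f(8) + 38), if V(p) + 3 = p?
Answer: -286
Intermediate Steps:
I = -5 (I = -5 + 0 = -5)
V(p) = -3 + p
f(X) = -(1 + X)*(-5 + X) (f(X) = -(X - 5)*(X + (-3 + 4)) = -(-5 + X)*(X + 1) = -(-5 + X)*(1 + X) = -(1 + X)*(-5 + X))
-26*(f(8) + 38) = -26*((5 - 1*8² + 4*8) + 38) = -26*((5 - 1*64 + 32) + 38) = -26*((5 - 64 + 32) + 38) = -26*(-27 + 38) = -26*11 = -286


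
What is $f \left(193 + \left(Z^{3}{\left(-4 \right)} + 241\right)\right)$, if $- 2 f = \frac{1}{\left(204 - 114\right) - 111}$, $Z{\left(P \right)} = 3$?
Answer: $\frac{461}{42} \approx 10.976$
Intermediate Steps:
$f = \frac{1}{42}$ ($f = - \frac{1}{2 \left(\left(204 - 114\right) - 111\right)} = - \frac{1}{2 \left(90 - 111\right)} = - \frac{1}{2 \left(-21\right)} = \left(- \frac{1}{2}\right) \left(- \frac{1}{21}\right) = \frac{1}{42} \approx 0.02381$)
$f \left(193 + \left(Z^{3}{\left(-4 \right)} + 241\right)\right) = \frac{193 + \left(3^{3} + 241\right)}{42} = \frac{193 + \left(27 + 241\right)}{42} = \frac{193 + 268}{42} = \frac{1}{42} \cdot 461 = \frac{461}{42}$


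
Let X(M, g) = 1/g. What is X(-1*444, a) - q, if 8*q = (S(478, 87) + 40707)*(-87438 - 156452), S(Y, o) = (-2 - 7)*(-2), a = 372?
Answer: 230928770813/186 ≈ 1.2416e+9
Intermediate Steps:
S(Y, o) = 18 (S(Y, o) = -9*(-2) = 18)
q = -4966210125/4 (q = ((18 + 40707)*(-87438 - 156452))/8 = (40725*(-243890))/8 = (⅛)*(-9932420250) = -4966210125/4 ≈ -1.2416e+9)
X(-1*444, a) - q = 1/372 - 1*(-4966210125/4) = 1/372 + 4966210125/4 = 230928770813/186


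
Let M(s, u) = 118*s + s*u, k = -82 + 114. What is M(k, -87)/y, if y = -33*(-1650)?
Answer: 496/27225 ≈ 0.018219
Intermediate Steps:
y = 54450
k = 32
M(k, -87)/y = (32*(118 - 87))/54450 = (32*31)*(1/54450) = 992*(1/54450) = 496/27225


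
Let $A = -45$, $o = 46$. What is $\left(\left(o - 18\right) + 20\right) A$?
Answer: $-2160$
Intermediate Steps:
$\left(\left(o - 18\right) + 20\right) A = \left(\left(46 - 18\right) + 20\right) \left(-45\right) = \left(28 + 20\right) \left(-45\right) = 48 \left(-45\right) = -2160$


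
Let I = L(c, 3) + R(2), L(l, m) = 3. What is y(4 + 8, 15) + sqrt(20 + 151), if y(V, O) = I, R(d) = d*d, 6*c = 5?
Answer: 7 + 3*sqrt(19) ≈ 20.077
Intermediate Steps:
c = 5/6 (c = (1/6)*5 = 5/6 ≈ 0.83333)
R(d) = d**2
I = 7 (I = 3 + 2**2 = 3 + 4 = 7)
y(V, O) = 7
y(4 + 8, 15) + sqrt(20 + 151) = 7 + sqrt(20 + 151) = 7 + sqrt(171) = 7 + 3*sqrt(19)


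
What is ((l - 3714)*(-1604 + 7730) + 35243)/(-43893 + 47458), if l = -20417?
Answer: -147791263/3565 ≈ -41456.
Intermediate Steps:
((l - 3714)*(-1604 + 7730) + 35243)/(-43893 + 47458) = ((-20417 - 3714)*(-1604 + 7730) + 35243)/(-43893 + 47458) = (-24131*6126 + 35243)/3565 = (-147826506 + 35243)*(1/3565) = -147791263*1/3565 = -147791263/3565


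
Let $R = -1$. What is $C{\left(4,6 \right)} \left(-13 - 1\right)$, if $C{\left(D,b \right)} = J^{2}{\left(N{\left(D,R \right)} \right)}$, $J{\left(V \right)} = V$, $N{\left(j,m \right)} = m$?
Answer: $-14$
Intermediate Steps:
$C{\left(D,b \right)} = 1$ ($C{\left(D,b \right)} = \left(-1\right)^{2} = 1$)
$C{\left(4,6 \right)} \left(-13 - 1\right) = 1 \left(-13 - 1\right) = 1 \left(-14\right) = -14$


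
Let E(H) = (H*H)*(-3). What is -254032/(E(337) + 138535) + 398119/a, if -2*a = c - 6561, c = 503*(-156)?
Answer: 45644278966/4297620747 ≈ 10.621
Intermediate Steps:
c = -78468
E(H) = -3*H² (E(H) = H²*(-3) = -3*H²)
a = 85029/2 (a = -(-78468 - 6561)/2 = -½*(-85029) = 85029/2 ≈ 42515.)
-254032/(E(337) + 138535) + 398119/a = -254032/(-3*337² + 138535) + 398119/(85029/2) = -254032/(-3*113569 + 138535) + 398119*(2/85029) = -254032/(-340707 + 138535) + 796238/85029 = -254032/(-202172) + 796238/85029 = -254032*(-1/202172) + 796238/85029 = 63508/50543 + 796238/85029 = 45644278966/4297620747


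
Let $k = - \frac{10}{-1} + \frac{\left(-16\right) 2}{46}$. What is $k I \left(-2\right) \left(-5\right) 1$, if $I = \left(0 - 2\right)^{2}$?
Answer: $\frac{8560}{23} \approx 372.17$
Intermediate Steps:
$I = 4$ ($I = \left(-2\right)^{2} = 4$)
$k = \frac{214}{23}$ ($k = \left(-10\right) \left(-1\right) - \frac{16}{23} = 10 - \frac{16}{23} = \frac{214}{23} \approx 9.3044$)
$k I \left(-2\right) \left(-5\right) 1 = \frac{214}{23} \cdot 4 \left(-2\right) \left(-5\right) 1 = \frac{856 \cdot 10 \cdot 1}{23} = \frac{856}{23} \cdot 10 = \frac{8560}{23}$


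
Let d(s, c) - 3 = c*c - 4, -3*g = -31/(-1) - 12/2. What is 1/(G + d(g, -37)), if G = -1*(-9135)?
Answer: 1/10503 ≈ 9.5211e-5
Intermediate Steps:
G = 9135
g = -25/3 (g = -(-31/(-1) - 12/2)/3 = -(-31*(-1) - 12*1/2)/3 = -(31 - 6)/3 = -1/3*25 = -25/3 ≈ -8.3333)
d(s, c) = -1 + c**2 (d(s, c) = 3 + (c*c - 4) = 3 + (c**2 - 4) = 3 + (-4 + c**2) = -1 + c**2)
1/(G + d(g, -37)) = 1/(9135 + (-1 + (-37)**2)) = 1/(9135 + (-1 + 1369)) = 1/(9135 + 1368) = 1/10503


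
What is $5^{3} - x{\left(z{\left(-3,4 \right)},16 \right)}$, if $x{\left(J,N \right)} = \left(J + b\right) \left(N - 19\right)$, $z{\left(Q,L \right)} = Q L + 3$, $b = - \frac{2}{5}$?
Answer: $\frac{484}{5} \approx 96.8$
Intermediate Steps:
$b = - \frac{2}{5}$ ($b = \left(-2\right) \frac{1}{5} = - \frac{2}{5} \approx -0.4$)
$z{\left(Q,L \right)} = 3 + L Q$ ($z{\left(Q,L \right)} = L Q + 3 = 3 + L Q$)
$x{\left(J,N \right)} = \left(-19 + N\right) \left(- \frac{2}{5} + J\right)$ ($x{\left(J,N \right)} = \left(J - \frac{2}{5}\right) \left(N - 19\right) = \left(- \frac{2}{5} + J\right) \left(-19 + N\right) = \left(-19 + N\right) \left(- \frac{2}{5} + J\right)$)
$5^{3} - x{\left(z{\left(-3,4 \right)},16 \right)} = 5^{3} - \left(\frac{38}{5} - 19 \left(3 + 4 \left(-3\right)\right) - \frac{32}{5} + \left(3 + 4 \left(-3\right)\right) 16\right) = 125 - \left(\frac{38}{5} - 19 \left(3 - 12\right) - \frac{32}{5} + \left(3 - 12\right) 16\right) = 125 - \left(\frac{38}{5} - -171 - \frac{32}{5} - 144\right) = 125 - \left(\frac{38}{5} + 171 - \frac{32}{5} - 144\right) = 125 - \frac{141}{5} = \frac{484}{5}$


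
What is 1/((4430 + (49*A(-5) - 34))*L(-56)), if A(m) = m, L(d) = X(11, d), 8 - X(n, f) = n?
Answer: -1/12453 ≈ -8.0302e-5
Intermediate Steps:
X(n, f) = 8 - n
L(d) = -3 (L(d) = 8 - 1*11 = 8 - 11 = -3)
1/((4430 + (49*A(-5) - 34))*L(-56)) = 1/((4430 + (49*(-5) - 34))*(-3)) = -1/3/(4430 + (-245 - 34)) = -1/3/(4430 - 279) = -1/3/4151 = (1/4151)*(-1/3) = -1/12453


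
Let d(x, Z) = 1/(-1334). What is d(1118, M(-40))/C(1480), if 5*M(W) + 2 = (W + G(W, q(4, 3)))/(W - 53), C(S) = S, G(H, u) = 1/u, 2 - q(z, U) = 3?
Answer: -1/1974320 ≈ -5.0650e-7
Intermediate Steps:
q(z, U) = -1 (q(z, U) = 2 - 1*3 = 2 - 3 = -1)
M(W) = -⅖ + (-1 + W)/(5*(-53 + W)) (M(W) = -⅖ + ((W + 1/(-1))/(W - 53))/5 = -⅖ + ((W - 1)/(-53 + W))/5 = -⅖ + ((-1 + W)/(-53 + W))/5 = -⅖ + (-1 + W)/(5*(-53 + W)))
d(x, Z) = -1/1334
d(1118, M(-40))/C(1480) = -1/1334/1480 = -1/1334*1/1480 = -1/1974320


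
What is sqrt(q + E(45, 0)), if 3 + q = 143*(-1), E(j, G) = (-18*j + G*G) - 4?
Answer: 8*I*sqrt(15) ≈ 30.984*I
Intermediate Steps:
E(j, G) = -4 + G**2 - 18*j (E(j, G) = (-18*j + G**2) - 4 = (G**2 - 18*j) - 4 = -4 + G**2 - 18*j)
q = -146 (q = -3 + 143*(-1) = -3 - 143 = -146)
sqrt(q + E(45, 0)) = sqrt(-146 + (-4 + 0**2 - 18*45)) = sqrt(-146 + (-4 + 0 - 810)) = sqrt(-146 - 814) = sqrt(-960) = 8*I*sqrt(15)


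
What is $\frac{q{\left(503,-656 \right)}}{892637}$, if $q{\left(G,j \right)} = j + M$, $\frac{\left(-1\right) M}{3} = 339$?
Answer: $- \frac{1673}{892637} \approx -0.0018742$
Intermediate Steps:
$M = -1017$ ($M = \left(-3\right) 339 = -1017$)
$q{\left(G,j \right)} = -1017 + j$ ($q{\left(G,j \right)} = j - 1017 = -1017 + j$)
$\frac{q{\left(503,-656 \right)}}{892637} = \frac{-1017 - 656}{892637} = \left(-1673\right) \frac{1}{892637} = - \frac{1673}{892637}$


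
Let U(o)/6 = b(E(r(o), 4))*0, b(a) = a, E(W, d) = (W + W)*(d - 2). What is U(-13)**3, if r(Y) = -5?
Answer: 0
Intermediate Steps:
E(W, d) = 2*W*(-2 + d) (E(W, d) = (2*W)*(-2 + d) = 2*W*(-2 + d))
U(o) = 0 (U(o) = 6*((2*(-5)*(-2 + 4))*0) = 6*((2*(-5)*2)*0) = 6*(-20*0) = 6*0 = 0)
U(-13)**3 = 0**3 = 0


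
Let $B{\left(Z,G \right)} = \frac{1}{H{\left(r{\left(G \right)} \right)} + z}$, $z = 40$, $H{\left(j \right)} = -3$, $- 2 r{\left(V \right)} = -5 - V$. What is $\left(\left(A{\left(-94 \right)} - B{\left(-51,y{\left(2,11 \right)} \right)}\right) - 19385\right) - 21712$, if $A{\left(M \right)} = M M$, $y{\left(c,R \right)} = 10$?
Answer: $- \frac{1193658}{37} \approx -32261.0$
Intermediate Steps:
$A{\left(M \right)} = M^{2}$
$r{\left(V \right)} = \frac{5}{2} + \frac{V}{2}$ ($r{\left(V \right)} = - \frac{-5 - V}{2} = \frac{5}{2} + \frac{V}{2}$)
$B{\left(Z,G \right)} = \frac{1}{37}$ ($B{\left(Z,G \right)} = \frac{1}{-3 + 40} = \frac{1}{37}$)
$\left(\left(A{\left(-94 \right)} - B{\left(-51,y{\left(2,11 \right)} \right)}\right) - 19385\right) - 21712 = \left(\left(\left(-94\right)^{2} - \frac{1}{37}\right) - 19385\right) - 21712 = \left(\left(8836 - \frac{1}{37}\right) - 19385\right) - 21712 = \left(\frac{326931}{37} - 19385\right) - 21712 = - \frac{390314}{37} - 21712 = - \frac{1193658}{37}$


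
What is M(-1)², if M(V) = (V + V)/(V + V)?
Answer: 1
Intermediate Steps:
M(V) = 1 (M(V) = (2*V)/((2*V)) = (2*V)*(1/(2*V)) = 1)
M(-1)² = 1² = 1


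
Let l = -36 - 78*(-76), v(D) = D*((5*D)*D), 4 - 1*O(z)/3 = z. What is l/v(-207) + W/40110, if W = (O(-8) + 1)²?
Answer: 1343934727/39529487970 ≈ 0.033998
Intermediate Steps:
O(z) = 12 - 3*z
v(D) = 5*D³ (v(D) = D*(5*D²) = 5*D³)
W = 1369 (W = ((12 - 3*(-8)) + 1)² = ((12 + 24) + 1)² = (36 + 1)² = 37² = 1369)
l = 5892 (l = -36 + 5928 = 5892)
l/v(-207) + W/40110 = 5892/((5*(-207)³)) + 1369/40110 = 5892/((5*(-8869743))) + 1369*(1/40110) = 5892/(-44348715) + 1369/40110 = 5892*(-1/44348715) + 1369/40110 = -1964/14782905 + 1369/40110 = 1343934727/39529487970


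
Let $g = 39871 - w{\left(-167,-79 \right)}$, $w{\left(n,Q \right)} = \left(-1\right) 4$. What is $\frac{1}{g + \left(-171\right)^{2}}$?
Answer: $\frac{1}{69116} \approx 1.4468 \cdot 10^{-5}$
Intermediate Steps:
$w{\left(n,Q \right)} = -4$
$g = 39875$ ($g = 39871 - -4 = 39871 + 4 = 39875$)
$\frac{1}{g + \left(-171\right)^{2}} = \frac{1}{39875 + \left(-171\right)^{2}} = \frac{1}{39875 + 29241} = \frac{1}{69116}$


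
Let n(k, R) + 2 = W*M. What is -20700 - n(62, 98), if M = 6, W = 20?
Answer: -20818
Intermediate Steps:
n(k, R) = 118 (n(k, R) = -2 + 20*6 = -2 + 120 = 118)
-20700 - n(62, 98) = -20700 - 1*118 = -20700 - 118 = -20818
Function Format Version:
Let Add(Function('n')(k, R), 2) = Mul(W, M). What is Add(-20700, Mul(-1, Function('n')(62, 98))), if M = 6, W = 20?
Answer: -20818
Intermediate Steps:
Function('n')(k, R) = 118 (Function('n')(k, R) = Add(-2, Mul(20, 6)) = Add(-2, 120) = 118)
Add(-20700, Mul(-1, Function('n')(62, 98))) = Add(-20700, Mul(-1, 118)) = Add(-20700, -118) = -20818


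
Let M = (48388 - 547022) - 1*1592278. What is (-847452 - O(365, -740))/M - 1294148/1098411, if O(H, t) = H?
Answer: -1774698064189/2296680740832 ≈ -0.77272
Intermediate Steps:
M = -2090912 (M = -498634 - 1592278 = -2090912)
(-847452 - O(365, -740))/M - 1294148/1098411 = (-847452 - 1*365)/(-2090912) - 1294148/1098411 = (-847452 - 365)*(-1/2090912) - 1294148*1/1098411 = -847817*(-1/2090912) - 1294148/1098411 = 847817/2090912 - 1294148/1098411 = -1774698064189/2296680740832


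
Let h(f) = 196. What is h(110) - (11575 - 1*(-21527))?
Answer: -32906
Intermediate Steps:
h(110) - (11575 - 1*(-21527)) = 196 - (11575 - 1*(-21527)) = 196 - (11575 + 21527) = 196 - 1*33102 = 196 - 33102 = -32906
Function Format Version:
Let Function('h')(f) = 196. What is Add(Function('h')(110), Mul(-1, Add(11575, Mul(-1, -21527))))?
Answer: -32906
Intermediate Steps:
Add(Function('h')(110), Mul(-1, Add(11575, Mul(-1, -21527)))) = Add(196, Mul(-1, Add(11575, Mul(-1, -21527)))) = Add(196, Mul(-1, Add(11575, 21527))) = Add(196, Mul(-1, 33102)) = Add(196, -33102) = -32906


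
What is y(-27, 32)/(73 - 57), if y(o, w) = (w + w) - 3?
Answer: 61/16 ≈ 3.8125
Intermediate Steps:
y(o, w) = -3 + 2*w (y(o, w) = 2*w - 3 = -3 + 2*w)
y(-27, 32)/(73 - 57) = (-3 + 2*32)/(73 - 57) = (-3 + 64)/16 = 61*(1/16) = 61/16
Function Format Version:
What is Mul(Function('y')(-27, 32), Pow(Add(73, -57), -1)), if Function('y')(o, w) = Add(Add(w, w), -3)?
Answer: Rational(61, 16) ≈ 3.8125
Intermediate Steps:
Function('y')(o, w) = Add(-3, Mul(2, w)) (Function('y')(o, w) = Add(Mul(2, w), -3) = Add(-3, Mul(2, w)))
Mul(Function('y')(-27, 32), Pow(Add(73, -57), -1)) = Mul(Add(-3, Mul(2, 32)), Pow(Add(73, -57), -1)) = Mul(Add(-3, 64), Pow(16, -1)) = Mul(61, Rational(1, 16)) = Rational(61, 16)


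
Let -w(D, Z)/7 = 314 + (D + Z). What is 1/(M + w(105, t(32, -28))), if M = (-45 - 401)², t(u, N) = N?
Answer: 1/196179 ≈ 5.0974e-6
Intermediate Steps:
w(D, Z) = -2198 - 7*D - 7*Z (w(D, Z) = -7*(314 + (D + Z)) = -7*(314 + D + Z) = -2198 - 7*D - 7*Z)
M = 198916 (M = (-446)² = 198916)
1/(M + w(105, t(32, -28))) = 1/(198916 + (-2198 - 7*105 - 7*(-28))) = 1/(198916 + (-2198 - 735 + 196)) = 1/(198916 - 2737) = 1/196179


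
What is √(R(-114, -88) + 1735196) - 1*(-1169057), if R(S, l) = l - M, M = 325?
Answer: 1169057 + √1734783 ≈ 1.1704e+6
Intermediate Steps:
R(S, l) = -325 + l (R(S, l) = l - 1*325 = l - 325 = -325 + l)
√(R(-114, -88) + 1735196) - 1*(-1169057) = √((-325 - 88) + 1735196) - 1*(-1169057) = √(-413 + 1735196) + 1169057 = √1734783 + 1169057 = 1169057 + √1734783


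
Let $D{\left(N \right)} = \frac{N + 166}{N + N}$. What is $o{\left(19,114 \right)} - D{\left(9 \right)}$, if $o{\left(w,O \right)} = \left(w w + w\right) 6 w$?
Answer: $\frac{779585}{18} \approx 43310.0$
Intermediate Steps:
$o{\left(w,O \right)} = w \left(6 w + 6 w^{2}\right)$ ($o{\left(w,O \right)} = \left(w^{2} + w\right) 6 w = \left(w + w^{2}\right) 6 w = \left(6 w + 6 w^{2}\right) w = w \left(6 w + 6 w^{2}\right)$)
$D{\left(N \right)} = \frac{166 + N}{2 N}$
$o{\left(19,114 \right)} - D{\left(9 \right)} = 6 \cdot 19^{2} \left(1 + 19\right) - \frac{166 + 9}{2 \cdot 9} = 6 \cdot 361 \cdot 20 - \frac{1}{2} \cdot \frac{1}{9} \cdot 175 = 43320 - \frac{175}{18} = \frac{779585}{18}$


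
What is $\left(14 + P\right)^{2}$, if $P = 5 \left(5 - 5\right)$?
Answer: $196$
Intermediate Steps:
$P = 0$ ($P = 5 \cdot 0 = 0$)
$\left(14 + P\right)^{2} = \left(14 + 0\right)^{2} = 14^{2} = 196$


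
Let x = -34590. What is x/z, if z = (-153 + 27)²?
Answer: -5765/2646 ≈ -2.1788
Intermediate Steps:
z = 15876 (z = (-126)² = 15876)
x/z = -34590/15876 = -34590*1/15876 = -5765/2646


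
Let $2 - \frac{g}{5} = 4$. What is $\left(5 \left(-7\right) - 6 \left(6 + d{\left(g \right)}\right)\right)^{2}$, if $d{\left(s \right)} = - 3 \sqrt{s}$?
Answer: $1801 - 2556 i \sqrt{10} \approx 1801.0 - 8082.8 i$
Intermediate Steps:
$g = -10$ ($g = 10 - 20 = -10$)
$\left(5 \left(-7\right) - 6 \left(6 + d{\left(g \right)}\right)\right)^{2} = \left(5 \left(-7\right) - 6 \left(6 - 3 \sqrt{-10}\right)\right)^{2} = \left(-35 - 6 \left(6 - 3 i \sqrt{10}\right)\right)^{2} = \left(-35 - \left(36 - 18 i \sqrt{10}\right)\right)^{2} = \left(-71 + 18 i \sqrt{10}\right)^{2}$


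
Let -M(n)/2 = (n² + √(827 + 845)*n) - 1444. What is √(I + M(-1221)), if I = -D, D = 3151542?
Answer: 2*√(-1532584 + 1221*√418) ≈ 2455.7*I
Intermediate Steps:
I = -3151542 (I = -1*3151542 = -3151542)
M(n) = 2888 - 2*n² - 4*n*√418 (M(n) = -2*((n² + √(827 + 845)*n) - 1444) = -2*((n² + √1672*n) - 1444) = -2*((n² + (2*√418)*n) - 1444) = -2*((n² + 2*n*√418) - 1444) = -2*(-1444 + n² + 2*n*√418) = 2888 - 2*n² - 4*n*√418)
√(I + M(-1221)) = √(-3151542 + (2888 - 2*(-1221)² - 4*(-1221)*√418)) = √(-3151542 + (2888 - 2*1490841 + 4884*√418)) = √(-3151542 + (2888 - 2981682 + 4884*√418)) = √(-3151542 + (-2978794 + 4884*√418)) = √(-6130336 + 4884*√418)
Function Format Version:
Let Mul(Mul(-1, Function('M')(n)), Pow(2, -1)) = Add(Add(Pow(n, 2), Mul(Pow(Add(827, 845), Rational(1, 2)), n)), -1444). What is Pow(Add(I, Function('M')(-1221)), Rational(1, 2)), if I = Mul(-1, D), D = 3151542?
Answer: Mul(2, Pow(Add(-1532584, Mul(1221, Pow(418, Rational(1, 2)))), Rational(1, 2))) ≈ Mul(2455.7, I)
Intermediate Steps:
I = -3151542 (I = Mul(-1, 3151542) = -3151542)
Function('M')(n) = Add(2888, Mul(-2, Pow(n, 2)), Mul(-4, n, Pow(418, Rational(1, 2)))) (Function('M')(n) = Mul(-2, Add(Add(Pow(n, 2), Mul(Pow(Add(827, 845), Rational(1, 2)), n)), -1444)) = Mul(-2, Add(Add(Pow(n, 2), Mul(Pow(1672, Rational(1, 2)), n)), -1444)) = Mul(-2, Add(Add(Pow(n, 2), Mul(Mul(2, Pow(418, Rational(1, 2))), n)), -1444)) = Mul(-2, Add(Add(Pow(n, 2), Mul(2, n, Pow(418, Rational(1, 2)))), -1444)) = Mul(-2, Add(-1444, Pow(n, 2), Mul(2, n, Pow(418, Rational(1, 2))))) = Add(2888, Mul(-2, Pow(n, 2)), Mul(-4, n, Pow(418, Rational(1, 2)))))
Pow(Add(I, Function('M')(-1221)), Rational(1, 2)) = Pow(Add(-3151542, Add(2888, Mul(-2, Pow(-1221, 2)), Mul(-4, -1221, Pow(418, Rational(1, 2))))), Rational(1, 2)) = Pow(Add(-3151542, Add(2888, Mul(-2, 1490841), Mul(4884, Pow(418, Rational(1, 2))))), Rational(1, 2)) = Pow(Add(-3151542, Add(2888, -2981682, Mul(4884, Pow(418, Rational(1, 2))))), Rational(1, 2)) = Pow(Add(-3151542, Add(-2978794, Mul(4884, Pow(418, Rational(1, 2))))), Rational(1, 2)) = Pow(Add(-6130336, Mul(4884, Pow(418, Rational(1, 2)))), Rational(1, 2))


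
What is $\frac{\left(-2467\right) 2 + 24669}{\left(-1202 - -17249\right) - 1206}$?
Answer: $\frac{19735}{14841} \approx 1.3298$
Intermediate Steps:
$\frac{\left(-2467\right) 2 + 24669}{\left(-1202 - -17249\right) - 1206} = \frac{-4934 + 24669}{\left(-1202 + 17249\right) - 1206} = \frac{19735}{16047 - 1206} = \frac{19735}{14841}$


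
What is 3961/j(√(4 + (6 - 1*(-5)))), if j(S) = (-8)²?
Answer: 3961/64 ≈ 61.891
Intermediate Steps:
j(S) = 64
3961/j(√(4 + (6 - 1*(-5)))) = 3961/64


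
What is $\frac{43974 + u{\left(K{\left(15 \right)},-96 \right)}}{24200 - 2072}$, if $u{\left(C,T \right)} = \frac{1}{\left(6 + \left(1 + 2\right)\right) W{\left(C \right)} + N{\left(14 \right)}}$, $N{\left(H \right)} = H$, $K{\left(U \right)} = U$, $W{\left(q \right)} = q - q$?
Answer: $\frac{615637}{309792} \approx 1.9873$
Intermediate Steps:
$W{\left(q \right)} = 0$
$u{\left(C,T \right)} = \frac{1}{14}$ ($u{\left(C,T \right)} = \frac{1}{\left(6 + \left(1 + 2\right)\right) 0 + 14} = \frac{1}{\left(6 + 3\right) 0 + 14} = \frac{1}{9 \cdot 0 + 14} = \frac{1}{0 + 14} = \frac{1}{14}$)
$\frac{43974 + u{\left(K{\left(15 \right)},-96 \right)}}{24200 - 2072} = \frac{43974 + \frac{1}{14}}{24200 - 2072} = \frac{615637}{14 \cdot 22128} = \frac{615637}{14} \cdot \frac{1}{22128} = \frac{615637}{309792}$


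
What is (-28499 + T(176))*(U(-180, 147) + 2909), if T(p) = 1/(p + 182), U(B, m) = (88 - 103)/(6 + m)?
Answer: -756801301457/9129 ≈ -8.2901e+7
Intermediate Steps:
U(B, m) = -15/(6 + m)
T(p) = 1/(182 + p)
(-28499 + T(176))*(U(-180, 147) + 2909) = (-28499 + 1/(182 + 176))*(-15/(6 + 147) + 2909) = (-28499 + 1/358)*(-15/153 + 2909) = (-28499 + 1/358)*(-15*1/153 + 2909) = -10202641*(-5/51 + 2909)/358 = -10202641/358*148354/51 = -756801301457/9129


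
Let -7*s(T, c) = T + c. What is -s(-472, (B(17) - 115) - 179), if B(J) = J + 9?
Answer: -740/7 ≈ -105.71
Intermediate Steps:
B(J) = 9 + J
s(T, c) = -T/7 - c/7 (s(T, c) = -(T + c)/7 = -T/7 - c/7)
-s(-472, (B(17) - 115) - 179) = -(-⅐*(-472) - (((9 + 17) - 115) - 179)/7) = -(472/7 - ((26 - 115) - 179)/7) = -(472/7 - (-89 - 179)/7) = -(472/7 - ⅐*(-268)) = -(472/7 + 268/7) = -1*740/7 = -740/7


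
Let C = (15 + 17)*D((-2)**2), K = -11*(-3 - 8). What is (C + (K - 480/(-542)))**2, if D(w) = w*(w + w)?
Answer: 96431986225/73441 ≈ 1.3131e+6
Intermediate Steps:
K = 121 (K = -11*(-11) = 121)
D(w) = 2*w**2 (D(w) = w*(2*w) = 2*w**2)
C = 1024 (C = (15 + 17)*(2*((-2)**2)**2) = 32*(2*4**2) = 32*(2*16) = 32*32 = 1024)
(C + (K - 480/(-542)))**2 = (1024 + (121 - 480/(-542)))**2 = (1024 + (121 - 480*(-1)/542))**2 = (1024 + (121 - 1*(-240/271)))**2 = (1024 + (121 + 240/271))**2 = (1024 + 33031/271)**2 = (310535/271)**2 = 96431986225/73441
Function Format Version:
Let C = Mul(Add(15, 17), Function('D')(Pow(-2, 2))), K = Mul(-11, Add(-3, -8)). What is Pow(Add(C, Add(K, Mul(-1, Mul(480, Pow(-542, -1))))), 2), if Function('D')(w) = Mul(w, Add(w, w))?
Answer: Rational(96431986225, 73441) ≈ 1.3131e+6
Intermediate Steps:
K = 121 (K = Mul(-11, -11) = 121)
Function('D')(w) = Mul(2, Pow(w, 2)) (Function('D')(w) = Mul(w, Mul(2, w)) = Mul(2, Pow(w, 2)))
C = 1024 (C = Mul(Add(15, 17), Mul(2, Pow(Pow(-2, 2), 2))) = Mul(32, Mul(2, Pow(4, 2))) = Mul(32, Mul(2, 16)) = Mul(32, 32) = 1024)
Pow(Add(C, Add(K, Mul(-1, Mul(480, Pow(-542, -1))))), 2) = Pow(Add(1024, Add(121, Mul(-1, Mul(480, Pow(-542, -1))))), 2) = Pow(Add(1024, Add(121, Mul(-1, Mul(480, Rational(-1, 542))))), 2) = Pow(Add(1024, Add(121, Mul(-1, Rational(-240, 271)))), 2) = Pow(Add(1024, Add(121, Rational(240, 271))), 2) = Pow(Add(1024, Rational(33031, 271)), 2) = Pow(Rational(310535, 271), 2) = Rational(96431986225, 73441)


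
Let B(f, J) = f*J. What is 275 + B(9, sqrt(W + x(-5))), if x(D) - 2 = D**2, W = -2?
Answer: 320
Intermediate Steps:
x(D) = 2 + D**2
B(f, J) = J*f
275 + B(9, sqrt(W + x(-5))) = 275 + sqrt(-2 + (2 + (-5)**2))*9 = 275 + sqrt(-2 + (2 + 25))*9 = 275 + sqrt(-2 + 27)*9 = 275 + sqrt(25)*9 = 275 + 5*9 = 275 + 45 = 320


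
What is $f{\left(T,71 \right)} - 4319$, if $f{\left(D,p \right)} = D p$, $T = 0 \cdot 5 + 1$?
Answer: $-4248$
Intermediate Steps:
$T = 1$ ($T = 0 + 1 = 1$)
$f{\left(T,71 \right)} - 4319 = 1 \cdot 71 - 4319 = 71 - 4319 = -4248$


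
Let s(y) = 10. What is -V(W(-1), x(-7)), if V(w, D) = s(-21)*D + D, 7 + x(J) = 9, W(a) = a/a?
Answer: -22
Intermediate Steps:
W(a) = 1
x(J) = 2 (x(J) = -7 + 9 = 2)
V(w, D) = 11*D (V(w, D) = 10*D + D = 11*D)
-V(W(-1), x(-7)) = -11*2 = -1*22 = -22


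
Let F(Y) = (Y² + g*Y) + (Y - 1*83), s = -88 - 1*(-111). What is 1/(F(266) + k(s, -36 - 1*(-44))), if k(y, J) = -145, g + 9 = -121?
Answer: 1/36214 ≈ 2.7614e-5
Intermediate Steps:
g = -130 (g = -9 - 121 = -130)
s = 23 (s = -88 + 111 = 23)
F(Y) = -83 + Y² - 129*Y (F(Y) = (Y² - 130*Y) + (Y - 1*83) = (Y² - 130*Y) + (Y - 83) = (Y² - 130*Y) + (-83 + Y) = -83 + Y² - 129*Y)
1/(F(266) + k(s, -36 - 1*(-44))) = 1/((-83 + 266² - 129*266) - 145) = 1/((-83 + 70756 - 34314) - 145) = 1/(36359 - 145) = 1/36214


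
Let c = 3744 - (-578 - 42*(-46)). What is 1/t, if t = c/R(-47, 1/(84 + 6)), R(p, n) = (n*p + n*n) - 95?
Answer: -773729/19359000 ≈ -0.039967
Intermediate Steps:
R(p, n) = -95 + n**2 + n*p (R(p, n) = (n*p + n**2) - 95 = (n**2 + n*p) - 95 = -95 + n**2 + n*p)
c = 2390 (c = 3744 - (-578 - 1*(-1932)) = 3744 - (-578 + 1932) = 3744 - 1*1354 = 3744 - 1354 = 2390)
t = -19359000/773729 (t = 2390/(-95 + (1/(84 + 6))**2 - 47/(84 + 6)) = 2390/(-95 + (1/90)**2 - 47/90) = 2390/(-95 + (1/90)**2 + (1/90)*(-47)) = 2390/(-95 + 1/8100 - 47/90) = 2390/(-773729/8100) = 2390*(-8100/773729) = -19359000/773729 ≈ -25.020)
1/t = 1/(-19359000/773729) = -773729/19359000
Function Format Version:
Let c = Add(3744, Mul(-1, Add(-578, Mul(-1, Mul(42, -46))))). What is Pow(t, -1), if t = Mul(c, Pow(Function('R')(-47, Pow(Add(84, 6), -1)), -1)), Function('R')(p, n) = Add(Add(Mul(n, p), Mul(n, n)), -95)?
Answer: Rational(-773729, 19359000) ≈ -0.039967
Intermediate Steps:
Function('R')(p, n) = Add(-95, Pow(n, 2), Mul(n, p)) (Function('R')(p, n) = Add(Add(Mul(n, p), Pow(n, 2)), -95) = Add(Add(Pow(n, 2), Mul(n, p)), -95) = Add(-95, Pow(n, 2), Mul(n, p)))
c = 2390 (c = Add(3744, Mul(-1, Add(-578, Mul(-1, -1932)))) = Add(3744, Mul(-1, Add(-578, 1932))) = Add(3744, Mul(-1, 1354)) = Add(3744, -1354) = 2390)
t = Rational(-19359000, 773729) (t = Mul(2390, Pow(Add(-95, Pow(Pow(Add(84, 6), -1), 2), Mul(Pow(Add(84, 6), -1), -47)), -1)) = Mul(2390, Pow(Add(-95, Pow(Pow(90, -1), 2), Mul(Pow(90, -1), -47)), -1)) = Mul(2390, Pow(Add(-95, Pow(Rational(1, 90), 2), Mul(Rational(1, 90), -47)), -1)) = Mul(2390, Pow(Add(-95, Rational(1, 8100), Rational(-47, 90)), -1)) = Mul(2390, Pow(Rational(-773729, 8100), -1)) = Mul(2390, Rational(-8100, 773729)) = Rational(-19359000, 773729) ≈ -25.020)
Pow(t, -1) = Pow(Rational(-19359000, 773729), -1) = Rational(-773729, 19359000)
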